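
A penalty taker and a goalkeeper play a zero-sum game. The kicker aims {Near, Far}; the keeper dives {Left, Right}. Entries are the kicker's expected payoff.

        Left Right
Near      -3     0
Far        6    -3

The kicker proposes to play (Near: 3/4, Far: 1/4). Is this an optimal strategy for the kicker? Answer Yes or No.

Against Left this mix gives (3/4)·(-3) + (1/4)·6 = -3/4.
Against Right this mix gives (3/4)·0 + (1/4)·(-3) = -3/4.
All of the keeper's active replies (Left, Right) yield -3/4, and no column does worse for the kicker. The mix makes the keeper indifferent and guarantees -3/4, so it is optimal.

Yes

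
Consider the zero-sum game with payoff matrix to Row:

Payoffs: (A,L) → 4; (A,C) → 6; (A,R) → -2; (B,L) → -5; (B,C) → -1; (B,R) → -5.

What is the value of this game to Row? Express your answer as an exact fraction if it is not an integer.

Row minima: A → -2, B → -5; maximin = -2.
Column maxima: L → 4, C → 6, R → -2; minimax = -2.
Since maximin = minimax = -2, there is a saddle point and the value is -2.

-2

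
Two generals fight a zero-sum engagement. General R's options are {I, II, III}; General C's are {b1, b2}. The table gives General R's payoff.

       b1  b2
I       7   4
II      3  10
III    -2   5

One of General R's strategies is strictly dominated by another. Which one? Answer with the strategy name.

II gives a strictly higher payoff than III against every column: 3 > -2, 10 > 5.
So III is strictly dominated and General R never plays it.

III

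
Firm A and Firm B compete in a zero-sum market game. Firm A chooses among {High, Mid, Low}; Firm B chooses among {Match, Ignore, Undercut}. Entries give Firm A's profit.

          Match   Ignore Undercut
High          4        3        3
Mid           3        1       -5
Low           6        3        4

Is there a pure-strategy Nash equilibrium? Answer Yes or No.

Row minima: High → 3, Mid → -5, Low → 3; maximin = 3.
Column maxima: Match → 6, Ignore → 3, Undercut → 4; minimax = 3.
maximin = minimax = 3, so a saddle point exists.

Yes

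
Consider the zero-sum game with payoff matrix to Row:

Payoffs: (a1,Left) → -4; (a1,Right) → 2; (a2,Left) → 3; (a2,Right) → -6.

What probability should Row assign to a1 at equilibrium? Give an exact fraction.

3/5

Row minima: a1 → -4, a2 → -6; maximin = -4.
Column maxima: Left → 3, Right → 2; minimax = 2.
-4 ≠ 2, so there is no saddle point; optimal play is mixed.
Let Row play a1 with probability p. Expected payoff against Left: (-4)p + 3(1−p) = −7p + 3; against Right: 2p + (-6)(1−p) = 8p − 6.
Setting these equal: −7p + 3 = 8p − 6 ⇒ −15p = -9 ⇒ p = 3/5, and the value is (-7)·(3/5) + 3 = -6/5.
For Column: with q = P(Left), equating a1's and a2's payoffs gives −6q + 2 = 9q − 6 ⇒ q = 8/15.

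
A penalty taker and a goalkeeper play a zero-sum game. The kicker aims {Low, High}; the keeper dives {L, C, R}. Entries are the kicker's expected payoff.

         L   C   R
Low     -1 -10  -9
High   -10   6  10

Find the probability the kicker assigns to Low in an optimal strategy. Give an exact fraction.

16/25

Row minima: Low → -10, High → -10; maximin = -10.
Column maxima: L → -1, C → 6, R → 10; minimax = -1.
-10 ≠ -1, so there is no saddle point; optimal play is mixed.
R is strictly dominated by C (it gives the kicker strictly more in every row), so the keeper never plays it.
On the remaining 2×2 (Low, High vs L, C):
Let the kicker play Low with probability p. Expected payoff against L: (-1)p + (-10)(1−p) = 9p − 10; against C: (-10)p + 6(1−p) = −16p + 6.
Setting these equal: 9p − 10 = −16p + 6 ⇒ 25p = 16 ⇒ p = 16/25, and the value is (9)·(16/25) − 10 = -106/25.
For the keeper: with q = P(L), equating Low's and High's payoffs gives 9q − 10 = −16q + 6 ⇒ q = 16/25.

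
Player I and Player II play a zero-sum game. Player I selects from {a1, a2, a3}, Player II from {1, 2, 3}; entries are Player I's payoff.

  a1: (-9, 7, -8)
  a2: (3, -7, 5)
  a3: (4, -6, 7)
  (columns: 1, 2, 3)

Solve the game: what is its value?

Row minima: a1 → -9, a2 → -7, a3 → -6; maximin = -6.
Column maxima: 1 → 4, 2 → 7, 3 → 7; minimax = 4.
-6 ≠ 4, so there is no saddle point; optimal play is mixed.
a2 is strictly dominated by a3, so Player I never plays it.
3 is strictly dominated by 1 (it gives Player I strictly more in every row), so Player II never plays it.
On the remaining 2×2 (a1, a3 vs 1, 2):
Let Player I play a1 with probability p. Expected payoff against 1: (-9)p + 4(1−p) = −13p + 4; against 2: 7p + (-6)(1−p) = 13p − 6.
Setting these equal: −13p + 4 = 13p − 6 ⇒ −26p = -10 ⇒ p = 5/13, and the value is (-13)·(5/13) + 4 = -1.
For Player II: with q = P(1), equating a1's and a3's payoffs gives −16q + 7 = 10q − 6 ⇒ q = 1/2.

-1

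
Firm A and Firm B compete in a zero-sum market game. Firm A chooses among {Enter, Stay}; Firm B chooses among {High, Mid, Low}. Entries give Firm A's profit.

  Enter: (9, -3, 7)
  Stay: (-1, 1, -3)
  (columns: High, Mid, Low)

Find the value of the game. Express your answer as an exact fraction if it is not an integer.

-1/7

Row minima: Enter → -3, Stay → -3; maximin = -3.
Column maxima: High → 9, Mid → 1, Low → 7; minimax = 1.
-3 ≠ 1, so there is no saddle point; optimal play is mixed.
High is strictly dominated by Low (it gives Firm A strictly more in every row), so Firm B never plays it.
On the remaining 2×2 (Enter, Stay vs Mid, Low):
Let Firm A play Enter with probability p. Expected payoff against Mid: (-3)p + 1(1−p) = −4p + 1; against Low: 7p + (-3)(1−p) = 10p − 3.
Setting these equal: −4p + 1 = 10p − 3 ⇒ −14p = -4 ⇒ p = 2/7, and the value is (-4)·(2/7) + 1 = -1/7.
For Firm B: with q = P(Mid), equating Enter's and Stay's payoffs gives −10q + 7 = 4q − 3 ⇒ q = 5/7.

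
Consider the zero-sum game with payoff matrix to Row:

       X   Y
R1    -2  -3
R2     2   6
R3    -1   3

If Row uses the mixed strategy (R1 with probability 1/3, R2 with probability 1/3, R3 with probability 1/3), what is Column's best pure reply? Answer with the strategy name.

If Column plays X, Row's expected payoff is (1/3)·(-2) + (1/3)·2 + (1/3)·(-1) = -1/3.
If Column plays Y, Row's expected payoff is (1/3)·(-3) + (1/3)·6 + (1/3)·3 = 2.
Column minimizes Row's payoff; the smallest is -1/3, so the best response is X.

X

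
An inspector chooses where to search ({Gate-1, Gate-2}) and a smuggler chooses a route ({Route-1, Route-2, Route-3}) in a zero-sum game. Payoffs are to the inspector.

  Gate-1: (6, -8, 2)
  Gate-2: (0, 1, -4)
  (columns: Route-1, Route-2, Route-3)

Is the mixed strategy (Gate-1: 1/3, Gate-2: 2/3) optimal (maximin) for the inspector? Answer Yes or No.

Against Route-1 this mix gives (1/3)·6 + (2/3)·0 = 2.
Against Route-2 this mix gives (1/3)·(-8) + (2/3)·1 = -2.
Against Route-3 this mix gives (1/3)·2 + (2/3)·(-4) = -2.
All of the smuggler's active replies (Route-2, Route-3) yield -2, and no column does worse for the inspector. The mix makes the smuggler indifferent and guarantees -2, so it is optimal.

Yes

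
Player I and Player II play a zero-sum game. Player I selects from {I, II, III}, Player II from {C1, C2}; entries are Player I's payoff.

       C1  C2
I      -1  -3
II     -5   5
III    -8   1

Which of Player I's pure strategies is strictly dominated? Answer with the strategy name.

III

II gives a strictly higher payoff than III against every column: -5 > -8, 5 > 1.
So III is strictly dominated and Player I never plays it.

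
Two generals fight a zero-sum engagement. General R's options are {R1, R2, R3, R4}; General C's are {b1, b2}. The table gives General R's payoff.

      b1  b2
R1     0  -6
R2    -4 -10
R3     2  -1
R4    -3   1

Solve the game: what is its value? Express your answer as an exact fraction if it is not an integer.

-1/7

Row minima: R1 → -6, R2 → -10, R3 → -1, R4 → -3; maximin = -1.
Column maxima: b1 → 2, b2 → 1; minimax = 1.
-1 ≠ 1, so there is no saddle point; optimal play is mixed.
R1 is strictly dominated by R3, so General R never plays it.
R2 is strictly dominated by R3, so General R never plays it.
On the remaining 2×2 (R3, R4 vs b1, b2):
Let General R play R3 with probability p. Expected payoff against b1: 2p + (-3)(1−p) = 5p − 3; against b2: (-1)p + 1(1−p) = −2p + 1.
Setting these equal: 5p − 3 = −2p + 1 ⇒ 7p = 4 ⇒ p = 4/7, and the value is (5)·(4/7) − 3 = -1/7.
For General C: with q = P(b1), equating R3's and R4's payoffs gives 3q − 1 = −4q + 1 ⇒ q = 2/7.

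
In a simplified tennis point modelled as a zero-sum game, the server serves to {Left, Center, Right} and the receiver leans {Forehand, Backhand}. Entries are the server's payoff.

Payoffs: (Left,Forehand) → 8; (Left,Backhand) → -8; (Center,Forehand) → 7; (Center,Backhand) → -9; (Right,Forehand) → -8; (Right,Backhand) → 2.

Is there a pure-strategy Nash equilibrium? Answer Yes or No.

Row minima: Left → -8, Center → -9, Right → -8; maximin = -8.
Column maxima: Forehand → 8, Backhand → 2; minimax = 2.
-8 ≠ 2, so no pure-strategy equilibrium exists.

No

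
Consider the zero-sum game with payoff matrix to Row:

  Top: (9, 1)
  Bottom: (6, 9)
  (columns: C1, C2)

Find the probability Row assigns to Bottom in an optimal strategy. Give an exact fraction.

8/11

Row minima: Top → 1, Bottom → 6; maximin = 6.
Column maxima: C1 → 9, C2 → 9; minimax = 9.
6 ≠ 9, so there is no saddle point; optimal play is mixed.
Let Row play Top with probability p. Expected payoff against C1: 9p + 6(1−p) = 3p + 6; against C2: 1p + 9(1−p) = −8p + 9.
Setting these equal: 3p + 6 = −8p + 9 ⇒ 11p = 3 ⇒ p = 3/11, and the value is (3)·(3/11) + 6 = 75/11.
For Column: with q = P(C1), equating Top's and Bottom's payoffs gives 8q + 1 = −3q + 9 ⇒ q = 8/11.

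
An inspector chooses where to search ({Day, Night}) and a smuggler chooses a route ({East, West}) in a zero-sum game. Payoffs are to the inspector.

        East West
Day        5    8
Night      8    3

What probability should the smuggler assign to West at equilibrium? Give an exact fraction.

3/8

Row minima: Day → 5, Night → 3; maximin = 5.
Column maxima: East → 8, West → 8; minimax = 8.
5 ≠ 8, so there is no saddle point; optimal play is mixed.
Let the inspector play Day with probability p. Expected payoff against East: 5p + 8(1−p) = −3p + 8; against West: 8p + 3(1−p) = 5p + 3.
Setting these equal: −3p + 8 = 5p + 3 ⇒ −8p = -5 ⇒ p = 5/8, and the value is (-3)·(5/8) + 8 = 49/8.
For the smuggler: with q = P(East), equating Day's and Night's payoffs gives −3q + 8 = 5q + 3 ⇒ q = 5/8.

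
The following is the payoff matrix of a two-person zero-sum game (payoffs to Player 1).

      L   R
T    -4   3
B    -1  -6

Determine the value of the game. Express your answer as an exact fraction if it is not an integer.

-9/4

Row minima: T → -4, B → -6; maximin = -4.
Column maxima: L → -1, R → 3; minimax = -1.
-4 ≠ -1, so there is no saddle point; optimal play is mixed.
Let Player 1 play T with probability p. Expected payoff against L: (-4)p + (-1)(1−p) = −3p − 1; against R: 3p + (-6)(1−p) = 9p − 6.
Setting these equal: −3p − 1 = 9p − 6 ⇒ −12p = -5 ⇒ p = 5/12, and the value is (-3)·(5/12) − 1 = -9/4.
For Player 2: with q = P(L), equating T's and B's payoffs gives −7q + 3 = 5q − 6 ⇒ q = 3/4.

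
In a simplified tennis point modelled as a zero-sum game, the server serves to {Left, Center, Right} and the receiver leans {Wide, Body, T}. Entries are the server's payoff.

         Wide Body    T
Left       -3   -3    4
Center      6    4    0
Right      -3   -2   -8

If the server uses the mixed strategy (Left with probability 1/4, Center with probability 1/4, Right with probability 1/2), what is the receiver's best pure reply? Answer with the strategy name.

T

If the receiver plays Wide, the server's expected payoff is (1/4)·(-3) + (1/4)·6 + (1/2)·(-3) = -3/4.
If the receiver plays Body, the server's expected payoff is (1/4)·(-3) + (1/4)·4 + (1/2)·(-2) = -3/4.
If the receiver plays T, the server's expected payoff is (1/4)·4 + (1/4)·0 + (1/2)·(-8) = -3.
The receiver minimizes the server's payoff; the smallest is -3, so the best response is T.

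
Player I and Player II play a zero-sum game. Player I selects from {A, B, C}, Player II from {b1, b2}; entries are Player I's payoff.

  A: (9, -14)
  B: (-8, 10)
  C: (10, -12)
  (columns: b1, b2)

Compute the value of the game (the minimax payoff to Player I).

1/10

Row minima: A → -14, B → -8, C → -12; maximin = -8.
Column maxima: b1 → 10, b2 → 10; minimax = 10.
-8 ≠ 10, so there is no saddle point; optimal play is mixed.
A is strictly dominated by C, so Player I never plays it.
On the remaining 2×2 (B, C vs b1, b2):
Let Player I play B with probability p. Expected payoff against b1: (-8)p + 10(1−p) = −18p + 10; against b2: 10p + (-12)(1−p) = 22p − 12.
Setting these equal: −18p + 10 = 22p − 12 ⇒ −40p = -22 ⇒ p = 11/20, and the value is (-18)·(11/20) + 10 = 1/10.
For Player II: with q = P(b1), equating B's and C's payoffs gives −18q + 10 = 22q − 12 ⇒ q = 11/20.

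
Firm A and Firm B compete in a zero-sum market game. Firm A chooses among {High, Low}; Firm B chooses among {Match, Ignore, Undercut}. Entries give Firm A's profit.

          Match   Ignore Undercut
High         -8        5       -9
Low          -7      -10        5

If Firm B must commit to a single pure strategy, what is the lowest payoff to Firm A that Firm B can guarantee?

Column maxima: Match → -7, Ignore → 5, Undercut → 5.
The smallest of these is -7.

-7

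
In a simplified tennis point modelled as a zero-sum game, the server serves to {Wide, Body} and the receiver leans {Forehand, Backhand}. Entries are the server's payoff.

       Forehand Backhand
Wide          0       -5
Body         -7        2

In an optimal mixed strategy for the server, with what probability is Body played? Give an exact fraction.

5/14

Row minima: Wide → -5, Body → -7; maximin = -5.
Column maxima: Forehand → 0, Backhand → 2; minimax = 0.
-5 ≠ 0, so there is no saddle point; optimal play is mixed.
Let the server play Wide with probability p. Expected payoff against Forehand: 0p + (-7)(1−p) = 7p − 7; against Backhand: (-5)p + 2(1−p) = −7p + 2.
Setting these equal: 7p − 7 = −7p + 2 ⇒ 14p = 9 ⇒ p = 9/14, and the value is (7)·(9/14) − 7 = -5/2.
For the receiver: with q = P(Forehand), equating Wide's and Body's payoffs gives 5q − 5 = −9q + 2 ⇒ q = 1/2.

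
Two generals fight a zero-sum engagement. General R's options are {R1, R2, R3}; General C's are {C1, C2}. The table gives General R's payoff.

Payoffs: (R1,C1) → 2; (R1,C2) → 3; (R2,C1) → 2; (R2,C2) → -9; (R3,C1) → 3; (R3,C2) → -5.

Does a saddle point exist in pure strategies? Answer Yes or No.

No

Row minima: R1 → 2, R2 → -9, R3 → -5; maximin = 2.
Column maxima: C1 → 3, C2 → 3; minimax = 3.
2 ≠ 3, so no pure-strategy equilibrium exists.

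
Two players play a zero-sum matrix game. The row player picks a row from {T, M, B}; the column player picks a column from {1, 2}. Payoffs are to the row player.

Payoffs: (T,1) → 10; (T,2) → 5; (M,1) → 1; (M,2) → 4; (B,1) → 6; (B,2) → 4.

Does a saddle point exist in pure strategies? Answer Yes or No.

Row minima: T → 5, M → 1, B → 4; maximin = 5.
Column maxima: 1 → 10, 2 → 5; minimax = 5.
maximin = minimax = 5, so a saddle point exists.

Yes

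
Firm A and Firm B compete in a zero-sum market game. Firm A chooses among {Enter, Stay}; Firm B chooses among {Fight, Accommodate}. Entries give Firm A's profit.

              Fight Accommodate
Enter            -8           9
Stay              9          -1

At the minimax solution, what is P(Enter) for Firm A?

10/27

Row minima: Enter → -8, Stay → -1; maximin = -1.
Column maxima: Fight → 9, Accommodate → 9; minimax = 9.
-1 ≠ 9, so there is no saddle point; optimal play is mixed.
Let Firm A play Enter with probability p. Expected payoff against Fight: (-8)p + 9(1−p) = −17p + 9; against Accommodate: 9p + (-1)(1−p) = 10p − 1.
Setting these equal: −17p + 9 = 10p − 1 ⇒ −27p = -10 ⇒ p = 10/27, and the value is (-17)·(10/27) + 9 = 73/27.
For Firm B: with q = P(Fight), equating Enter's and Stay's payoffs gives −17q + 9 = 10q − 1 ⇒ q = 10/27.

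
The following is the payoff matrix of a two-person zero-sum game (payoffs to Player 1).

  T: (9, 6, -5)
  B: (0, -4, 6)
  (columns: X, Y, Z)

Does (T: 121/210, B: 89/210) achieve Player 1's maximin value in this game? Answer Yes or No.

Against X this mix gives (121/210)·9 + (89/210)·0 = 363/70.
Against Y this mix gives (121/210)·6 + (89/210)·(-4) = 37/21.
Against Z this mix gives (121/210)·(-5) + (89/210)·6 = -71/210.
Player 2 will play Z, holding Player 1 to -71/210. Shifting weight toward the row that does better against Z would raise this floor (the equalizing mix achieves 16/21 against both Z and Y), so the proposed strategy is not optimal.

No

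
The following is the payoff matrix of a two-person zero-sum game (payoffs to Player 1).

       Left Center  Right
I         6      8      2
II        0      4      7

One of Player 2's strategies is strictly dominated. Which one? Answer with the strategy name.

Center

Left holds Player 1's payoff strictly below Center in every row: 6 < 8, 0 < 4.
So Center is strictly dominated for Player 2.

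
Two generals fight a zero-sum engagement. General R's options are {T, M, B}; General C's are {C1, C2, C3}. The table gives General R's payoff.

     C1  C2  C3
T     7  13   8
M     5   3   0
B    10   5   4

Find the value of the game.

Row minima: T → 7, M → 0, B → 4; maximin = 7.
Column maxima: C1 → 10, C2 → 13, C3 → 8; minimax = 8.
7 ≠ 8, so there is no saddle point; optimal play is mixed.
M is strictly dominated by T, so General R never plays it.
C2 is strictly dominated by C3 (it gives General R strictly more in every row), so General C never plays it.
On the remaining 2×2 (T, B vs C1, C3):
Let General R play T with probability p. Expected payoff against C1: 7p + 10(1−p) = −3p + 10; against C3: 8p + 4(1−p) = 4p + 4.
Setting these equal: −3p + 10 = 4p + 4 ⇒ −7p = -6 ⇒ p = 6/7, and the value is (-3)·(6/7) + 10 = 52/7.
For General C: with q = P(C1), equating T's and B's payoffs gives −q + 8 = 6q + 4 ⇒ q = 4/7.

52/7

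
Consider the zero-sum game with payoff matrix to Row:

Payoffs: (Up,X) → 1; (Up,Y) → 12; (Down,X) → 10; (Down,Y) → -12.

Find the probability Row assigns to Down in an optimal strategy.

Row minima: Up → 1, Down → -12; maximin = 1.
Column maxima: X → 10, Y → 12; minimax = 10.
1 ≠ 10, so there is no saddle point; optimal play is mixed.
Let Row play Up with probability p. Expected payoff against X: 1p + 10(1−p) = −9p + 10; against Y: 12p + (-12)(1−p) = 24p − 12.
Setting these equal: −9p + 10 = 24p − 12 ⇒ −33p = -22 ⇒ p = 2/3, and the value is (-9)·(2/3) + 10 = 4.
For Column: with q = P(X), equating Up's and Down's payoffs gives −11q + 12 = 22q − 12 ⇒ q = 8/11.

1/3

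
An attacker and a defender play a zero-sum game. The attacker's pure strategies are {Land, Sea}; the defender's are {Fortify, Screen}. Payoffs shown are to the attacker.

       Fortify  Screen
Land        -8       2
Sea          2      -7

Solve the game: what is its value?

-52/19

Row minima: Land → -8, Sea → -7; maximin = -7.
Column maxima: Fortify → 2, Screen → 2; minimax = 2.
-7 ≠ 2, so there is no saddle point; optimal play is mixed.
Let the attacker play Land with probability p. Expected payoff against Fortify: (-8)p + 2(1−p) = −10p + 2; against Screen: 2p + (-7)(1−p) = 9p − 7.
Setting these equal: −10p + 2 = 9p − 7 ⇒ −19p = -9 ⇒ p = 9/19, and the value is (-10)·(9/19) + 2 = -52/19.
For the defender: with q = P(Fortify), equating Land's and Sea's payoffs gives −10q + 2 = 9q − 7 ⇒ q = 9/19.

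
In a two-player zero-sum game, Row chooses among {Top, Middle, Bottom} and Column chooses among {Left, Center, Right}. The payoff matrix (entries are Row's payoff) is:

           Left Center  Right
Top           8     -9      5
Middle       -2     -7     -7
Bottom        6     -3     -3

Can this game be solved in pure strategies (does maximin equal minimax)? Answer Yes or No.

Yes

Row minima: Top → -9, Middle → -7, Bottom → -3; maximin = -3.
Column maxima: Left → 8, Center → -3, Right → 5; minimax = -3.
maximin = minimax = -3, so a saddle point exists.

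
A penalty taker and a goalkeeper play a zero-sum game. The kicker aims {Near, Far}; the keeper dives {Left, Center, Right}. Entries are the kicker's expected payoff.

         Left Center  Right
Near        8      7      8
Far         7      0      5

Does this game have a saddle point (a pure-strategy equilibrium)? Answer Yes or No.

Yes

Row minima: Near → 7, Far → 0; maximin = 7.
Column maxima: Left → 8, Center → 7, Right → 8; minimax = 7.
maximin = minimax = 7, so a saddle point exists.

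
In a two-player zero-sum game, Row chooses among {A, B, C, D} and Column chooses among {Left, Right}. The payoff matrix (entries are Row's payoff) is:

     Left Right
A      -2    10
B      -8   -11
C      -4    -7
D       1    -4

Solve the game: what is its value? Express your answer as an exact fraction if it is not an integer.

2/17

Row minima: A → -2, B → -11, C → -7, D → -4; maximin = -2.
Column maxima: Left → 1, Right → 10; minimax = 1.
-2 ≠ 1, so there is no saddle point; optimal play is mixed.
B is strictly dominated by A, so Row never plays it.
C is strictly dominated by A, so Row never plays it.
On the remaining 2×2 (A, D vs Left, Right):
Let Row play A with probability p. Expected payoff against Left: (-2)p + 1(1−p) = −3p + 1; against Right: 10p + (-4)(1−p) = 14p − 4.
Setting these equal: −3p + 1 = 14p − 4 ⇒ −17p = -5 ⇒ p = 5/17, and the value is (-3)·(5/17) + 1 = 2/17.
For Column: with q = P(Left), equating A's and D's payoffs gives −12q + 10 = 5q − 4 ⇒ q = 14/17.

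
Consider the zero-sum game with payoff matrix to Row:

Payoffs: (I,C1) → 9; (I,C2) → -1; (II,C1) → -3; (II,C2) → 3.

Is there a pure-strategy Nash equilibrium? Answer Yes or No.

No

Row minima: I → -1, II → -3; maximin = -1.
Column maxima: C1 → 9, C2 → 3; minimax = 3.
-1 ≠ 3, so no pure-strategy equilibrium exists.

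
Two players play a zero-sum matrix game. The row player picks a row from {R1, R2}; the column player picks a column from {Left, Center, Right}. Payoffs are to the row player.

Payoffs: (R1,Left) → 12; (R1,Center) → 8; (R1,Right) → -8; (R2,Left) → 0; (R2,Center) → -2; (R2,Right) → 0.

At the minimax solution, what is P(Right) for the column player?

5/9

Row minima: R1 → -8, R2 → -2; maximin = -2.
Column maxima: Left → 12, Center → 8, Right → 0; minimax = 0.
-2 ≠ 0, so there is no saddle point; optimal play is mixed.
Left is strictly dominated by Center (it gives the row player strictly more in every row), so the column player never plays it.
On the remaining 2×2 (R1, R2 vs Center, Right):
Let the row player play R1 with probability p. Expected payoff against Center: 8p + (-2)(1−p) = 10p − 2; against Right: (-8)p + 0(1−p) = −8p.
Setting these equal: 10p − 2 = −8p ⇒ 18p = 2 ⇒ p = 1/9, and the value is (10)·(1/9) − 2 = -8/9.
For the column player: with q = P(Center), equating R1's and R2's payoffs gives 16q − 8 = −2q ⇒ q = 4/9.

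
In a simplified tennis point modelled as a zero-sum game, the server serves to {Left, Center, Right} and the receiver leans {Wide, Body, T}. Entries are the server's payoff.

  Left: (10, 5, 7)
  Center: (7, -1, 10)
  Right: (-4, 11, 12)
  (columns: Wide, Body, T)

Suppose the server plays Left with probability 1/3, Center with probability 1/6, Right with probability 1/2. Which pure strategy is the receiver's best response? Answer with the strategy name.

Wide

If the receiver plays Wide, the server's expected payoff is (1/3)·10 + (1/6)·7 + (1/2)·(-4) = 5/2.
If the receiver plays Body, the server's expected payoff is (1/3)·5 + (1/6)·(-1) + (1/2)·11 = 7.
If the receiver plays T, the server's expected payoff is (1/3)·7 + (1/6)·10 + (1/2)·12 = 10.
The receiver minimizes the server's payoff; the smallest is 5/2, so the best response is Wide.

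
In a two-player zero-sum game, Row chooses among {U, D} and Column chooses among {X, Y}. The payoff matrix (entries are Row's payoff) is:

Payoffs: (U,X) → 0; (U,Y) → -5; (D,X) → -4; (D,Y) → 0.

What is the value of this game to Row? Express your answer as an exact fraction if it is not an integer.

Row minima: U → -5, D → -4; maximin = -4.
Column maxima: X → 0, Y → 0; minimax = 0.
-4 ≠ 0, so there is no saddle point; optimal play is mixed.
Let Row play U with probability p. Expected payoff against X: 0p + (-4)(1−p) = 4p − 4; against Y: (-5)p + 0(1−p) = −5p.
Setting these equal: 4p − 4 = −5p ⇒ 9p = 4 ⇒ p = 4/9, and the value is (4)·(4/9) − 4 = -20/9.
For Column: with q = P(X), equating U's and D's payoffs gives 5q − 5 = −4q ⇒ q = 5/9.

-20/9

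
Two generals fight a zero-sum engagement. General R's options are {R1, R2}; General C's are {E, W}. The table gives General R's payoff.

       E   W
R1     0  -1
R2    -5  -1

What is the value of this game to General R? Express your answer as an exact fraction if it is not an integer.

-1

Row minima: R1 → -1, R2 → -5; maximin = -1.
Column maxima: E → 0, W → -1; minimax = -1.
Since maximin = minimax = -1, there is a saddle point and the value is -1.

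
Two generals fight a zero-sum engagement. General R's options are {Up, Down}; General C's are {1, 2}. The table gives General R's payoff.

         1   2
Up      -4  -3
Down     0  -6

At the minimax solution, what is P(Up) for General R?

6/7

Row minima: Up → -4, Down → -6; maximin = -4.
Column maxima: 1 → 0, 2 → -3; minimax = -3.
-4 ≠ -3, so there is no saddle point; optimal play is mixed.
Let General R play Up with probability p. Expected payoff against 1: (-4)p + 0(1−p) = −4p; against 2: (-3)p + (-6)(1−p) = 3p − 6.
Setting these equal: −4p = 3p − 6 ⇒ −7p = -6 ⇒ p = 6/7, and the value is (-4)·(6/7) = -24/7.
For General C: with q = P(1), equating Up's and Down's payoffs gives −q − 3 = 6q − 6 ⇒ q = 3/7.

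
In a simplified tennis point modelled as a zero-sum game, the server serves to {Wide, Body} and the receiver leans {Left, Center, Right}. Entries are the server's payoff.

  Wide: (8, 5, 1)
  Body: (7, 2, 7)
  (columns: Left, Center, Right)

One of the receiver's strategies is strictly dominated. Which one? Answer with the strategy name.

Center holds the server's payoff strictly below Left in every row: 5 < 8, 2 < 7.
So Left is strictly dominated for the receiver.

Left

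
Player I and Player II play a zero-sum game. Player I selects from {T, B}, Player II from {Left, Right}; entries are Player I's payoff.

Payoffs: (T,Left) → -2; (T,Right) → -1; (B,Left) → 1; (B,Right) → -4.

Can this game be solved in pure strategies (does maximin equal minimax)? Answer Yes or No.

Row minima: T → -2, B → -4; maximin = -2.
Column maxima: Left → 1, Right → -1; minimax = -1.
-2 ≠ -1, so no pure-strategy equilibrium exists.

No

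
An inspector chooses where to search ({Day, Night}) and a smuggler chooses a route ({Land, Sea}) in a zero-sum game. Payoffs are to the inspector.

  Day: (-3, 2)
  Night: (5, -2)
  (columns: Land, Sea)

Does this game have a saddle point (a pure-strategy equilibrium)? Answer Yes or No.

No

Row minima: Day → -3, Night → -2; maximin = -2.
Column maxima: Land → 5, Sea → 2; minimax = 2.
-2 ≠ 2, so no pure-strategy equilibrium exists.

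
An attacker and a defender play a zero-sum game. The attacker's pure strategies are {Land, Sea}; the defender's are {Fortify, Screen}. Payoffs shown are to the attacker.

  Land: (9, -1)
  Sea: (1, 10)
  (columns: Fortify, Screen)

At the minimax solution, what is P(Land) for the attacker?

9/19

Row minima: Land → -1, Sea → 1; maximin = 1.
Column maxima: Fortify → 9, Screen → 10; minimax = 9.
1 ≠ 9, so there is no saddle point; optimal play is mixed.
Let the attacker play Land with probability p. Expected payoff against Fortify: 9p + 1(1−p) = 8p + 1; against Screen: (-1)p + 10(1−p) = −11p + 10.
Setting these equal: 8p + 1 = −11p + 10 ⇒ 19p = 9 ⇒ p = 9/19, and the value is (8)·(9/19) + 1 = 91/19.
For the defender: with q = P(Fortify), equating Land's and Sea's payoffs gives 10q − 1 = −9q + 10 ⇒ q = 11/19.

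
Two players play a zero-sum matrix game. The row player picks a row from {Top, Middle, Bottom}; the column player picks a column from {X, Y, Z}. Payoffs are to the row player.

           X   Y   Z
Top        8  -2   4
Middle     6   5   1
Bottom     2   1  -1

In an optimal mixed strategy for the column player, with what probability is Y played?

3/10

Row minima: Top → -2, Middle → 1, Bottom → -1; maximin = 1.
Column maxima: X → 8, Y → 5, Z → 4; minimax = 4.
1 ≠ 4, so there is no saddle point; optimal play is mixed.
Bottom is strictly dominated by Middle, so the row player never plays it.
X is strictly dominated by Y (it gives the row player strictly more in every row), so the column player never plays it.
On the remaining 2×2 (Top, Middle vs Y, Z):
Let the row player play Top with probability p. Expected payoff against Y: (-2)p + 5(1−p) = −7p + 5; against Z: 4p + 1(1−p) = 3p + 1.
Setting these equal: −7p + 5 = 3p + 1 ⇒ −10p = -4 ⇒ p = 2/5, and the value is (-7)·(2/5) + 5 = 11/5.
For the column player: with q = P(Y), equating Top's and Middle's payoffs gives −6q + 4 = 4q + 1 ⇒ q = 3/10.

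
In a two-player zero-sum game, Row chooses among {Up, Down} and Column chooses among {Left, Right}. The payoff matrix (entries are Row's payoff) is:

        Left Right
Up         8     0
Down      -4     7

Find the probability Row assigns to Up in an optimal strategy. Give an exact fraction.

Row minima: Up → 0, Down → -4; maximin = 0.
Column maxima: Left → 8, Right → 7; minimax = 7.
0 ≠ 7, so there is no saddle point; optimal play is mixed.
Let Row play Up with probability p. Expected payoff against Left: 8p + (-4)(1−p) = 12p − 4; against Right: 0p + 7(1−p) = −7p + 7.
Setting these equal: 12p − 4 = −7p + 7 ⇒ 19p = 11 ⇒ p = 11/19, and the value is (12)·(11/19) − 4 = 56/19.
For Column: with q = P(Left), equating Up's and Down's payoffs gives 8q = −11q + 7 ⇒ q = 7/19.

11/19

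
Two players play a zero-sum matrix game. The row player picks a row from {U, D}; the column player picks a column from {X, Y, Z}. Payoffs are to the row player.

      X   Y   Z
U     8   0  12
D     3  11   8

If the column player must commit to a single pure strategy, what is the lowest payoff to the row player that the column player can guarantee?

Column maxima: X → 8, Y → 11, Z → 12.
The smallest of these is 8.

8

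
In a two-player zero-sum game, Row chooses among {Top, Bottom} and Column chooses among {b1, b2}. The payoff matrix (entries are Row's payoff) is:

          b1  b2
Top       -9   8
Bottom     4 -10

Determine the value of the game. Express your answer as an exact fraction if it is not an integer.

-58/31

Row minima: Top → -9, Bottom → -10; maximin = -9.
Column maxima: b1 → 4, b2 → 8; minimax = 4.
-9 ≠ 4, so there is no saddle point; optimal play is mixed.
Let Row play Top with probability p. Expected payoff against b1: (-9)p + 4(1−p) = −13p + 4; against b2: 8p + (-10)(1−p) = 18p − 10.
Setting these equal: −13p + 4 = 18p − 10 ⇒ −31p = -14 ⇒ p = 14/31, and the value is (-13)·(14/31) + 4 = -58/31.
For Column: with q = P(b1), equating Top's and Bottom's payoffs gives −17q + 8 = 14q − 10 ⇒ q = 18/31.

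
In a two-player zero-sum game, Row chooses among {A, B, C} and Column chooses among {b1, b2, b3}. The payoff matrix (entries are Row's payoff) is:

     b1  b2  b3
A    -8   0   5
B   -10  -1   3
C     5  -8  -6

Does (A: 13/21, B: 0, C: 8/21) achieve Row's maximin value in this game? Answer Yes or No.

Yes

Against b1 this mix gives (13/21)·(-8) + (8/21)·5 = -64/21.
Against b2 this mix gives (13/21)·0 + (8/21)·(-8) = -64/21.
Against b3 this mix gives (13/21)·5 + (8/21)·(-6) = 17/21.
All of Column's active replies (b1, b2) yield -64/21, and no column does worse for Row. The mix makes Column indifferent and guarantees -64/21, so it is optimal.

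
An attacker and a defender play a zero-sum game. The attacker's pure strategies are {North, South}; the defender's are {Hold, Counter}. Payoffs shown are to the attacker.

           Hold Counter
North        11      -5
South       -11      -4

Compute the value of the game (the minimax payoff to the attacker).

-99/23

Row minima: North → -5, South → -11; maximin = -5.
Column maxima: Hold → 11, Counter → -4; minimax = -4.
-5 ≠ -4, so there is no saddle point; optimal play is mixed.
Let the attacker play North with probability p. Expected payoff against Hold: 11p + (-11)(1−p) = 22p − 11; against Counter: (-5)p + (-4)(1−p) = −p − 4.
Setting these equal: 22p − 11 = −p − 4 ⇒ 23p = 7 ⇒ p = 7/23, and the value is (22)·(7/23) − 11 = -99/23.
For the defender: with q = P(Hold), equating North's and South's payoffs gives 16q − 5 = −7q − 4 ⇒ q = 1/23.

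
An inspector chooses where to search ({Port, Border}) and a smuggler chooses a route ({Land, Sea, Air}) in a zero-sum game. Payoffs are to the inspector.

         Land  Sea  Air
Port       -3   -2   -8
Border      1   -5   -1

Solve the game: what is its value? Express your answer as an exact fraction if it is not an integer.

Row minima: Port → -8, Border → -5; maximin = -5.
Column maxima: Land → 1, Sea → -2, Air → -1; minimax = -2.
-5 ≠ -2, so there is no saddle point; optimal play is mixed.
Land is strictly dominated by Air (it gives the inspector strictly more in every row), so the smuggler never plays it.
On the remaining 2×2 (Port, Border vs Sea, Air):
Let the inspector play Port with probability p. Expected payoff against Sea: (-2)p + (-5)(1−p) = 3p − 5; against Air: (-8)p + (-1)(1−p) = −7p − 1.
Setting these equal: 3p − 5 = −7p − 1 ⇒ 10p = 4 ⇒ p = 2/5, and the value is (3)·(2/5) − 5 = -19/5.
For the smuggler: with q = P(Sea), equating Port's and Border's payoffs gives 6q − 8 = −4q − 1 ⇒ q = 7/10.

-19/5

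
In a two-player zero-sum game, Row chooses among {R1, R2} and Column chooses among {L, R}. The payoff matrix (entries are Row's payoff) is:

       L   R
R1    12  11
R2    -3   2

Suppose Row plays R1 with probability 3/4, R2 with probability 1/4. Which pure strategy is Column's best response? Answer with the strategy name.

L

If Column plays L, Row's expected payoff is (3/4)·12 + (1/4)·(-3) = 33/4.
If Column plays R, Row's expected payoff is (3/4)·11 + (1/4)·2 = 35/4.
Column minimizes Row's payoff; the smallest is 33/4, so the best response is L.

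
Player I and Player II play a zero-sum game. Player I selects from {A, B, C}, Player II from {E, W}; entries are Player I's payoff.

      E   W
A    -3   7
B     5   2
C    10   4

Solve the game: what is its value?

Row minima: A → -3, B → 2, C → 4; maximin = 4.
Column maxima: E → 10, W → 7; minimax = 7.
4 ≠ 7, so there is no saddle point; optimal play is mixed.
B is strictly dominated by C, so Player I never plays it.
On the remaining 2×2 (A, C vs E, W):
Let Player I play A with probability p. Expected payoff against E: (-3)p + 10(1−p) = −13p + 10; against W: 7p + 4(1−p) = 3p + 4.
Setting these equal: −13p + 10 = 3p + 4 ⇒ −16p = -6 ⇒ p = 3/8, and the value is (-13)·(3/8) + 10 = 41/8.
For Player II: with q = P(E), equating A's and C's payoffs gives −10q + 7 = 6q + 4 ⇒ q = 3/16.

41/8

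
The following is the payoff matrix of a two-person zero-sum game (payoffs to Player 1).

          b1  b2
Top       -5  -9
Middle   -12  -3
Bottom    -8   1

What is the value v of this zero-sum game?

-77/13

Row minima: Top → -9, Middle → -12, Bottom → -8; maximin = -8.
Column maxima: b1 → -5, b2 → 1; minimax = -5.
-8 ≠ -5, so there is no saddle point; optimal play is mixed.
Middle is strictly dominated by Bottom, so Player 1 never plays it.
On the remaining 2×2 (Top, Bottom vs b1, b2):
Let Player 1 play Top with probability p. Expected payoff against b1: (-5)p + (-8)(1−p) = 3p − 8; against b2: (-9)p + 1(1−p) = −10p + 1.
Setting these equal: 3p − 8 = −10p + 1 ⇒ 13p = 9 ⇒ p = 9/13, and the value is (3)·(9/13) − 8 = -77/13.
For Player 2: with q = P(b1), equating Top's and Bottom's payoffs gives 4q − 9 = −9q + 1 ⇒ q = 10/13.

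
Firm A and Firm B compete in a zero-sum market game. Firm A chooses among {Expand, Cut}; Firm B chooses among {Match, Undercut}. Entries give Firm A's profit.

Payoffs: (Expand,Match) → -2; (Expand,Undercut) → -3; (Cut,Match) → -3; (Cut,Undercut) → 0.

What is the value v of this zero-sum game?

Row minima: Expand → -3, Cut → -3; maximin = -3.
Column maxima: Match → -2, Undercut → 0; minimax = -2.
-3 ≠ -2, so there is no saddle point; optimal play is mixed.
Let Firm A play Expand with probability p. Expected payoff against Match: (-2)p + (-3)(1−p) = p − 3; against Undercut: (-3)p + 0(1−p) = −3p.
Setting these equal: p − 3 = −3p ⇒ 4p = 3 ⇒ p = 3/4, and the value is (1)·(3/4) − 3 = -9/4.
For Firm B: with q = P(Match), equating Expand's and Cut's payoffs gives q − 3 = −3q ⇒ q = 3/4.

-9/4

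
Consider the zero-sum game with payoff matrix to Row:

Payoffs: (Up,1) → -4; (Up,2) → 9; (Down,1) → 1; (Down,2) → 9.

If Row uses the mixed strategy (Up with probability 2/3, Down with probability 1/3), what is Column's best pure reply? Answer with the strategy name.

1

If Column plays 1, Row's expected payoff is (2/3)·(-4) + (1/3)·1 = -7/3.
If Column plays 2, Row's expected payoff is (2/3)·9 + (1/3)·9 = 9.
Column minimizes Row's payoff; the smallest is -7/3, so the best response is 1.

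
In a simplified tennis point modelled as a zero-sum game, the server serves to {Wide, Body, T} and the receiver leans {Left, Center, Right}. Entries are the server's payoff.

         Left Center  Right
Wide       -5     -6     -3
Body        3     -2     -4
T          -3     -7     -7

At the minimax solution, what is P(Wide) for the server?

Row minima: Wide → -6, Body → -4, T → -7; maximin = -4.
Column maxima: Left → 3, Center → -2, Right → -3; minimax = -3.
-4 ≠ -3, so there is no saddle point; optimal play is mixed.
T is strictly dominated by Body, so the server never plays it.
Left is strictly dominated by Center (it gives the server strictly more in every row), so the receiver never plays it.
On the remaining 2×2 (Wide, Body vs Center, Right):
Let the server play Wide with probability p. Expected payoff against Center: (-6)p + (-2)(1−p) = −4p − 2; against Right: (-3)p + (-4)(1−p) = p − 4.
Setting these equal: −4p − 2 = p − 4 ⇒ −5p = -2 ⇒ p = 2/5, and the value is (-4)·(2/5) − 2 = -18/5.
For the receiver: with q = P(Center), equating Wide's and Body's payoffs gives −3q − 3 = 2q − 4 ⇒ q = 1/5.

2/5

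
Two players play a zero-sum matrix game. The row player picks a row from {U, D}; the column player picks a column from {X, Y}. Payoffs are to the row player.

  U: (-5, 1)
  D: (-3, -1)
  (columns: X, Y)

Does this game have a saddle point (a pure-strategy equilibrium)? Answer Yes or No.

Yes

Row minima: U → -5, D → -3; maximin = -3.
Column maxima: X → -3, Y → 1; minimax = -3.
maximin = minimax = -3, so a saddle point exists.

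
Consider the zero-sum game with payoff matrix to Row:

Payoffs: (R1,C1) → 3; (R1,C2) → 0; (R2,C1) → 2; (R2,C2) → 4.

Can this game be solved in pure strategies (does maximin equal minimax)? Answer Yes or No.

Row minima: R1 → 0, R2 → 2; maximin = 2.
Column maxima: C1 → 3, C2 → 4; minimax = 3.
2 ≠ 3, so no pure-strategy equilibrium exists.

No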